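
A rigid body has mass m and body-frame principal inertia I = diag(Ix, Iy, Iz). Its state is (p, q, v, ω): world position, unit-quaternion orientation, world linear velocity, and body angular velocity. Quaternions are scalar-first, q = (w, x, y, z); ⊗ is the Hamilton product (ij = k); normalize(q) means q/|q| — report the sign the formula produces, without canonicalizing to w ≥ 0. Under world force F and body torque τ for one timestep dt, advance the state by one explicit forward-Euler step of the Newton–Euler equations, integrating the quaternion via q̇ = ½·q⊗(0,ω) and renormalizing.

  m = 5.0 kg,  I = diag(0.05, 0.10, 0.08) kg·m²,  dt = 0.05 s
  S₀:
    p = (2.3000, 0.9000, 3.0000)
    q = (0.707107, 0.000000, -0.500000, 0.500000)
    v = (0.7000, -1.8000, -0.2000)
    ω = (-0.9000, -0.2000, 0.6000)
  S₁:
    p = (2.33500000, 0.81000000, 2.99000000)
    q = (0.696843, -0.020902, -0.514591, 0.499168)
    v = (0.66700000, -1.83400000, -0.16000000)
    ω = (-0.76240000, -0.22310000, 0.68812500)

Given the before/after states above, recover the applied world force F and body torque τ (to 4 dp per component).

F = (-3.3000, -3.4000, 4.0000)
τ = (0.1400, -0.0300, 0.1500)

Δω = ω₁−ω₀ = (0.13760000, -0.02310000, 0.08812500)
ω₀×(Iω₀) = (0.0024, 0.0162, 0.0090)
I·α + gyro = (0.1400, -0.0300, 0.1500)
velocity change Δv = (-0.03300000, -0.03400000, 0.04000000)
F = m·Δv/dt = (-3.3000, -3.4000, 4.0000)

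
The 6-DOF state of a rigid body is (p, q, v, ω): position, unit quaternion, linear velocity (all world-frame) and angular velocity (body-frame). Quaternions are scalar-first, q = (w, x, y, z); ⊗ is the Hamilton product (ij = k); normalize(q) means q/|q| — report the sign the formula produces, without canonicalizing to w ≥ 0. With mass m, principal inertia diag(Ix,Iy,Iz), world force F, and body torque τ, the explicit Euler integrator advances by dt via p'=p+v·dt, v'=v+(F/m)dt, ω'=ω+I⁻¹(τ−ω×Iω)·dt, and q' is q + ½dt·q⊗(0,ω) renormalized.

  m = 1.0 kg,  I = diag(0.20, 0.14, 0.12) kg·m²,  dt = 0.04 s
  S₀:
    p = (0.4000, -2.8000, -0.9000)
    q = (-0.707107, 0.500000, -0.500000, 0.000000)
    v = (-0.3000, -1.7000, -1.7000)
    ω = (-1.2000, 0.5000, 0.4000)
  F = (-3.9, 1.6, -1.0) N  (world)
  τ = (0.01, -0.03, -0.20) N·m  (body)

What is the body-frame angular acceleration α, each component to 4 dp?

gyro term ω×Iω = (-0.0040, -0.0384, 0.0360)
(τ − ω×Iω)/I = (0.0700, 0.0600, -1.9667)

α = (0.0700, 0.0600, -1.9667)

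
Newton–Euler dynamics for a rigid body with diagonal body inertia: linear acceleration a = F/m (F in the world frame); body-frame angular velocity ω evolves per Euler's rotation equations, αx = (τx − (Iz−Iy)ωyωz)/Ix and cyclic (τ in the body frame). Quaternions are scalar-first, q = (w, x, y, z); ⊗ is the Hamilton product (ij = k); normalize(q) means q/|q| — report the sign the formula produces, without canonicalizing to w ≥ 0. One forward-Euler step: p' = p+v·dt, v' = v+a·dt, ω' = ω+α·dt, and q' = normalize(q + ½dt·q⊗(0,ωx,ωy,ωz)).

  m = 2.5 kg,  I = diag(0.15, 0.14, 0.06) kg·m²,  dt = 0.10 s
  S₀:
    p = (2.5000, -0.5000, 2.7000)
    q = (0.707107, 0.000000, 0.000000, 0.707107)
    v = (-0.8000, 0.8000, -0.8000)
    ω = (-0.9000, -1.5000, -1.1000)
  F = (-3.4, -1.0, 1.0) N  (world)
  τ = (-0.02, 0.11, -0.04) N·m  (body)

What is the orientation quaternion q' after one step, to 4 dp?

2q̇ = q⊗(0,ω) = (0.7778177, 0.4242642, -1.6970568, -0.7778177)
updated quaternion q' = (0.7420, 0.0211, -0.0844, 0.6647)

q' = (0.7420, 0.0211, -0.0844, 0.6647)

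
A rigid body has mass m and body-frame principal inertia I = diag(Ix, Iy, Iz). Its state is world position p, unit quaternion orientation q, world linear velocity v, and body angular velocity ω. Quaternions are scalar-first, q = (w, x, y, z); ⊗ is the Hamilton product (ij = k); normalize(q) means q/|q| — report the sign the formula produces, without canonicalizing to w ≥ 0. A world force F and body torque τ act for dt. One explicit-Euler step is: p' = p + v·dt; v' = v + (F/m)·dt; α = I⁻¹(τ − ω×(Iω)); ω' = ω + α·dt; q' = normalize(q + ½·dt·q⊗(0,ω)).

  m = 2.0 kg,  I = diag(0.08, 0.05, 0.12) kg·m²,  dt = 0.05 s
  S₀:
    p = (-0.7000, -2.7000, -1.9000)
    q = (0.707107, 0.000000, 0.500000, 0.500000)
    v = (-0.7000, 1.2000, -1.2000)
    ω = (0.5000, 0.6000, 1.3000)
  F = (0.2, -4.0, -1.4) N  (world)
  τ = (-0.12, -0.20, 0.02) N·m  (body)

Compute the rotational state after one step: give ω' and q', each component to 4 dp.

ω' = (0.3909, 0.4260, 1.3121)
q' = (0.6829, 0.0176, 0.5165, 0.5164)

α = I⁻¹(τ − ω×Iω) = (-2.1825, -3.4800, 0.2417)
ω + α·dt = (0.3909, 0.4260, 1.3121)
q⊗(0,ω) = (-0.9500000, 0.7035535, 0.6742642, 0.6692391)
q' = normalize(q + ½dt·q⊗(0,ω)) = (0.6829, 0.0176, 0.5165, 0.5164)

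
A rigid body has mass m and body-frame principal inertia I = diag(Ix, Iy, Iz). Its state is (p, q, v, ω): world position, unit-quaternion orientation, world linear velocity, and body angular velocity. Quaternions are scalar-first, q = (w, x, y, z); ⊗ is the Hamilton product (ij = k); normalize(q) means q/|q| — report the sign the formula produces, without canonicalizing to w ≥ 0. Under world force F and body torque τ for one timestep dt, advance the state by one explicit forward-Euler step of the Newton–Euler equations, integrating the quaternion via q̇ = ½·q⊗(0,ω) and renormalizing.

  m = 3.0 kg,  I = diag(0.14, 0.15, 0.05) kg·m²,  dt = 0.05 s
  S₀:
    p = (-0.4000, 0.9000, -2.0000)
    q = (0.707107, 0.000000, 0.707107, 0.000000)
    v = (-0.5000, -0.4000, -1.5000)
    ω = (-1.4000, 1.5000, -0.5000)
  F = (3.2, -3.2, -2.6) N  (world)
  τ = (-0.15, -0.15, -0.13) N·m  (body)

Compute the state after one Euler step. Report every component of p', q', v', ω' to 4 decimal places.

p' = (-0.4250, 0.8800, -2.0750)
q' = (0.6796, -0.0335, 0.7326, 0.0159)
v' = (-0.4467, -0.4533, -1.5433)
ω' = (-1.4804, 1.4290, -0.6090)

gyro term ω×Iω = (0.0750, 0.0630, -0.0210)
(τ − ω×Iω)/I = (-1.6071, -1.4200, -2.1800)
ω + α·dt = (-1.4804, 1.4290, -0.6090)
q⊗(0,ω) = (-1.0606605, -1.3435033, 1.0606605, 0.6363963)
q + ½dt·q⊗(0,ω), renormalized = (0.6796, -0.0335, 0.7326, 0.0159)
p + v·dt = (-0.4250, 0.8800, -2.0750)
new velocity v' = (-0.4467, -0.4533, -1.5433)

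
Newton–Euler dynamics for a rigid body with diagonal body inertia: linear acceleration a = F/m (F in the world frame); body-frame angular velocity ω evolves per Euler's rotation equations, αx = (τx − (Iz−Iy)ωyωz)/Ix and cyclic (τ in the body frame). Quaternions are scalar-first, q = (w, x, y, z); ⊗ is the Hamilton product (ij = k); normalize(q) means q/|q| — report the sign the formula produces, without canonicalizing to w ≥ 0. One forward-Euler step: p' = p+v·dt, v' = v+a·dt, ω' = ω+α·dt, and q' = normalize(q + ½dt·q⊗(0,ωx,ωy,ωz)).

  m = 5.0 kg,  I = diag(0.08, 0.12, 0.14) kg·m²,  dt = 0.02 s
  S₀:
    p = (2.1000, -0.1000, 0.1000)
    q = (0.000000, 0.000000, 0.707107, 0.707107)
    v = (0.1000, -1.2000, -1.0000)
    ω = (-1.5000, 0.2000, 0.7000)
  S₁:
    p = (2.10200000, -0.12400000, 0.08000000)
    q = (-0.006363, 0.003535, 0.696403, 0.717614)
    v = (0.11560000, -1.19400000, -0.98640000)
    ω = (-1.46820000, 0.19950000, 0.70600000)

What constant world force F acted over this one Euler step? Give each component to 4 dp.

v₁ − v₀ = (0.01560000, 0.00600000, 0.01360000)
applied force F = (3.9000, 1.5000, 3.4000)

F = (3.9000, 1.5000, 3.4000)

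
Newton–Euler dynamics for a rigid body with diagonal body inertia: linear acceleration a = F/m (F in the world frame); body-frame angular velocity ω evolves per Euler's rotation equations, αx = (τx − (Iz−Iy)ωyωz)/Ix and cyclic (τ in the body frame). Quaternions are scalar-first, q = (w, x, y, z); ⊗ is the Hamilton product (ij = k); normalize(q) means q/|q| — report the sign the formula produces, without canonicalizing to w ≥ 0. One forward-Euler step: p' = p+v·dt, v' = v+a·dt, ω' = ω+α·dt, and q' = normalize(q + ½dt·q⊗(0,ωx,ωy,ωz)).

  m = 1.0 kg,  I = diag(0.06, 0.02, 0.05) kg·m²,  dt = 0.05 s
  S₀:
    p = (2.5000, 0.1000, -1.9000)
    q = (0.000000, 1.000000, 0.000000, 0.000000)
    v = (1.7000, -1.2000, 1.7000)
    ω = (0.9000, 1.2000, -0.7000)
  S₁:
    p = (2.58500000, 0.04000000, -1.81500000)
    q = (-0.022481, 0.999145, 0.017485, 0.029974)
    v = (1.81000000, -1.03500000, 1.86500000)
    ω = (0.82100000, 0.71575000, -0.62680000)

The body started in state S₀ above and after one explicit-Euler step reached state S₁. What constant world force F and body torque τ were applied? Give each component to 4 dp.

v₁ − v₀ = (0.11000000, 0.16500000, 0.16500000)
applied force F = (2.2000, 3.3000, 3.3000)
ω₁ − ω₀ = (-0.07900000, -0.48425000, 0.07320000)
gyro term ω₀×Iω₀ = (-0.0252, -0.0063, -0.0432)
I·α + gyro = (-0.1200, -0.2000, 0.0300)

F = (2.2000, 3.3000, 3.3000)
τ = (-0.1200, -0.2000, 0.0300)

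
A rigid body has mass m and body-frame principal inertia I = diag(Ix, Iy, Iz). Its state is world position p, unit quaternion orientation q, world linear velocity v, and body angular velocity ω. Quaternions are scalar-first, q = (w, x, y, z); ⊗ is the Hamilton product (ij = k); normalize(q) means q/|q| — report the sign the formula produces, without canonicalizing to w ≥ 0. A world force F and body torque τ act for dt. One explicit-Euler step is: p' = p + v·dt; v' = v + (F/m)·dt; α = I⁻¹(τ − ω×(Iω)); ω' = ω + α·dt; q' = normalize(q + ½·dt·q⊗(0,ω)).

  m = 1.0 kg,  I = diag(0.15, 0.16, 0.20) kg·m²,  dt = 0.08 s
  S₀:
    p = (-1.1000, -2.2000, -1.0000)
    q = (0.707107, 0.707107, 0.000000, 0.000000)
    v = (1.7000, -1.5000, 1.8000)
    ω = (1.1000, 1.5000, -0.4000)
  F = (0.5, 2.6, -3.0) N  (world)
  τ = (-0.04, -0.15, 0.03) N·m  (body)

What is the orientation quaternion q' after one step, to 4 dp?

q' = (0.6740, 0.7361, 0.0536, 0.0310)

Hamilton product q⊗(0,ω) = (-0.7778177, 0.7778177, 1.3435033, 0.7778177)
q + ½dt·q⊗(0,ω), renormalized = (0.6740, 0.7361, 0.0536, 0.0310)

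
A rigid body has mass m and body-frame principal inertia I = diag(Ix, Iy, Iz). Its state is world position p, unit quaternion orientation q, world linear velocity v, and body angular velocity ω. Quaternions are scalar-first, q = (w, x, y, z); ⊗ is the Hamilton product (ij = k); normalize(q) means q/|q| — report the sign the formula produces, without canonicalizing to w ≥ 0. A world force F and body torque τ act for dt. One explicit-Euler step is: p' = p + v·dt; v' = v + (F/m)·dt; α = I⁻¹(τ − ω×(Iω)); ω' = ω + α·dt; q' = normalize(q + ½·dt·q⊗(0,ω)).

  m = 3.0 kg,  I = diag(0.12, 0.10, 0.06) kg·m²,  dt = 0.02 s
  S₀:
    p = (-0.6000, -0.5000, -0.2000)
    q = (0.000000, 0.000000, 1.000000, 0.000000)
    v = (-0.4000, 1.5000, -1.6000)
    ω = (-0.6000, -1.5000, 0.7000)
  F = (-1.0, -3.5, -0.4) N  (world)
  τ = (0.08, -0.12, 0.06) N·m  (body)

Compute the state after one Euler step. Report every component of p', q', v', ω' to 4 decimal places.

precession coupling ω×(Iω) = (0.0420, -0.0252, -0.0180)
α = I⁻¹(τ − ω×Iω) = (0.3167, -0.9480, 1.3000)
ω + α·dt = (-0.5937, -1.5190, 0.7260)
q⊗(0,ω) = (1.5000000, 0.7000000, 0.0000000, 0.6000000)
updated quaternion q' = (0.0150, 0.0070, 0.9998, 0.0060)
p' = p + v·dt = (-0.6080, -0.4700, -0.2320)
v + (F/m)dt = (-0.4067, 1.4767, -1.6027)

p' = (-0.6080, -0.4700, -0.2320)
q' = (0.0150, 0.0070, 0.9998, 0.0060)
v' = (-0.4067, 1.4767, -1.6027)
ω' = (-0.5937, -1.5190, 0.7260)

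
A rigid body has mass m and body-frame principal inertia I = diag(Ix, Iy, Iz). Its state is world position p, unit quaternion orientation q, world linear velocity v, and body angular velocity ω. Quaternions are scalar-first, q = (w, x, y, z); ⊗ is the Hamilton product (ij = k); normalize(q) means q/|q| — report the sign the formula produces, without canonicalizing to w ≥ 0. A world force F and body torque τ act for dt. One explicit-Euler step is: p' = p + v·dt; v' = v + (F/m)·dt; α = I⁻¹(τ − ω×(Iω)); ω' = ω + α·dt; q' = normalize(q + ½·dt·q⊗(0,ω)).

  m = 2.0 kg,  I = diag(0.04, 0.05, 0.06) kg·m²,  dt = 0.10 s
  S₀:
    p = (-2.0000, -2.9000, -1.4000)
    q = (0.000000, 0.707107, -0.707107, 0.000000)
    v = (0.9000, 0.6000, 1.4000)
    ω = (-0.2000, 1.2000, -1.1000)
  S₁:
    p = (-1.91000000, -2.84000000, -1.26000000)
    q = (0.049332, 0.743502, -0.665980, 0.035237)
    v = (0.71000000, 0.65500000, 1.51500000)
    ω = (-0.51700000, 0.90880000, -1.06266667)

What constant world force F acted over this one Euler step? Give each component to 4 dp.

F = (-3.8000, 1.1000, 2.3000)

velocity change Δv = (-0.19000000, 0.05500000, 0.11500000)
m·(v₁−v₀)/dt = (-3.8000, 1.1000, 2.3000)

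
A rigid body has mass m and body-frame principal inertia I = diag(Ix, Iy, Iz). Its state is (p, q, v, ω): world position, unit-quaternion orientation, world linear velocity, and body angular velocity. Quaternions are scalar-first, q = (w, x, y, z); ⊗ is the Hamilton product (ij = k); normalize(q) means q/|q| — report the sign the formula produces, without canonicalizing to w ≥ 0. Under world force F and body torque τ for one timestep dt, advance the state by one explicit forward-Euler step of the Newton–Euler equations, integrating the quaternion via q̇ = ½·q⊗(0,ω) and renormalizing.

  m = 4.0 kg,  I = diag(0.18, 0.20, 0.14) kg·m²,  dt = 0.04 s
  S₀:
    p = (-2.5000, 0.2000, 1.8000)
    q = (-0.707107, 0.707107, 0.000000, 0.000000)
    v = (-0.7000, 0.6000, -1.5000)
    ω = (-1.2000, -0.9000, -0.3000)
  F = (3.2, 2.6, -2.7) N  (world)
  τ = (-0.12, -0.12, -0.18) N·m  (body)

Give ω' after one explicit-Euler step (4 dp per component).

ω' = (-1.2231, -0.9269, -0.3576)

ω×(Iω) gyroscopic = (-0.0162, 0.0144, 0.0216)
(τ − ω×Iω)/I = (-0.5767, -0.6720, -1.4400)
new body rate ω' = (-1.2231, -0.9269, -0.3576)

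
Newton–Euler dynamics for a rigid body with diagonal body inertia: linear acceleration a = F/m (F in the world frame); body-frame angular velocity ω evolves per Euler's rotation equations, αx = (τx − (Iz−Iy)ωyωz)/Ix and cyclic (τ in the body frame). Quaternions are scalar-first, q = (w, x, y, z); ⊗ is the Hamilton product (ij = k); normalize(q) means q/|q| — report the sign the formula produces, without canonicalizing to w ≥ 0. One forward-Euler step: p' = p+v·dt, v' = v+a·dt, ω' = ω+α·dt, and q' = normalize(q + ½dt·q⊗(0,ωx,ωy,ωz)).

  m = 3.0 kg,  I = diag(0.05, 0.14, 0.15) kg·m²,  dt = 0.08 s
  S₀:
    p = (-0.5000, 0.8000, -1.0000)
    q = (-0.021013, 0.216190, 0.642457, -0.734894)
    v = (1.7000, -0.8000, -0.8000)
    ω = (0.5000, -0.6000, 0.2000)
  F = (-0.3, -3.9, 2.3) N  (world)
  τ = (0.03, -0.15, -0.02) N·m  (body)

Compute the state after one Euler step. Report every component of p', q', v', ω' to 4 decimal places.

p' = (-0.3640, 0.7360, -1.0640)
q' = (-0.0040, 0.2032, 0.6262, -0.7527)
v' = (1.6920, -0.9040, -0.7387)
ω' = (0.5499, -0.6800, 0.2037)

gyro term ω×Iω = (-0.0012, -0.0100, -0.0270)
α = I⁻¹(τ − ω×Iω) = (0.6240, -1.0000, 0.0467)
new body rate ω' = (0.5499, -0.6800, 0.2037)
Hamilton product q⊗(0,ω) = (0.4243580, -0.3229515, -0.3980772, -0.4551451)
updated quaternion q' = (-0.0040, 0.2032, 0.6262, -0.7527)
a = F/m = (-0.1000, -1.3000, 0.7667)
p' = p + v·dt = (-0.3640, 0.7360, -1.0640)
v' = v + a·dt = (1.6920, -0.9040, -0.7387)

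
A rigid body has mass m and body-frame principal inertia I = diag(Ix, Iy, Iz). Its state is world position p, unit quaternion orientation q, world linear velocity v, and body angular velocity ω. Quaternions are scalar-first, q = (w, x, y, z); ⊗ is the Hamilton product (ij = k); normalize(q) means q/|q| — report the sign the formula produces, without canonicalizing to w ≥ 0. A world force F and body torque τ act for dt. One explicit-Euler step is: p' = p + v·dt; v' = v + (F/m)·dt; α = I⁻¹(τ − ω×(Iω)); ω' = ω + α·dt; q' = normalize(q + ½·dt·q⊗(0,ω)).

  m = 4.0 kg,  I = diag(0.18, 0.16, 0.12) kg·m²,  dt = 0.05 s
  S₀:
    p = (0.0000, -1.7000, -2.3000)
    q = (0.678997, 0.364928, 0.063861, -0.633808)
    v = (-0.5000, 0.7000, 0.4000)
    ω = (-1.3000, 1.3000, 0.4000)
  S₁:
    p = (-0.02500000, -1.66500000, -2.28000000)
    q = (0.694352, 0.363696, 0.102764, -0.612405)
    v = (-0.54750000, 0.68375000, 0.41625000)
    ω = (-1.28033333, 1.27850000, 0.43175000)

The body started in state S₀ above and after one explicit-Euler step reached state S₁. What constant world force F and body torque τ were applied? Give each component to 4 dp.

v₁ − v₀ = (-0.04750000, -0.01625000, 0.01625000)
m·(v₁−v₀)/dt = (-3.8000, -1.3000, 1.3000)
rate change Δω = (0.01966667, -0.02150000, 0.03175000)
τ = I·(Δω/dt) + ω₀×(Iω₀) = (0.0500, -0.1000, 0.1100)

F = (-3.8000, -1.3000, 1.3000)
τ = (0.0500, -0.1000, 0.1100)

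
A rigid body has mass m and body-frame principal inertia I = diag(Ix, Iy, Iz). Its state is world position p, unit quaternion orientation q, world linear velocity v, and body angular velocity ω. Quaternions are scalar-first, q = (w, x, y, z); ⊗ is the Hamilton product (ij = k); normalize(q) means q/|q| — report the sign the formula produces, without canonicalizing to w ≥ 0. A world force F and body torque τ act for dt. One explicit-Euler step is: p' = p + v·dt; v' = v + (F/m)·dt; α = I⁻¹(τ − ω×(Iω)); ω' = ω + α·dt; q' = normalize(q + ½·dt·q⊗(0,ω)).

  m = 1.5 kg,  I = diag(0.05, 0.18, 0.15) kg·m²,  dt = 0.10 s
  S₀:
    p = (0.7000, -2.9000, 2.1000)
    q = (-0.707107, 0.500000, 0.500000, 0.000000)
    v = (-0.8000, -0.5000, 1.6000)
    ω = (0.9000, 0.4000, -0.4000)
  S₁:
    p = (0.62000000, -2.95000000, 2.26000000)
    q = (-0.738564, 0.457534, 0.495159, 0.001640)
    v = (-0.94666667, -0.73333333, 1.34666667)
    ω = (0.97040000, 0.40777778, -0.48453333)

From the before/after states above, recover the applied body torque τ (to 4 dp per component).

rate change Δω = (0.07040000, 0.00777778, -0.08453333)
τ = I·(Δω/dt) + ω₀×(Iω₀) = (0.0400, 0.0500, -0.0800)

τ = (0.0400, 0.0500, -0.0800)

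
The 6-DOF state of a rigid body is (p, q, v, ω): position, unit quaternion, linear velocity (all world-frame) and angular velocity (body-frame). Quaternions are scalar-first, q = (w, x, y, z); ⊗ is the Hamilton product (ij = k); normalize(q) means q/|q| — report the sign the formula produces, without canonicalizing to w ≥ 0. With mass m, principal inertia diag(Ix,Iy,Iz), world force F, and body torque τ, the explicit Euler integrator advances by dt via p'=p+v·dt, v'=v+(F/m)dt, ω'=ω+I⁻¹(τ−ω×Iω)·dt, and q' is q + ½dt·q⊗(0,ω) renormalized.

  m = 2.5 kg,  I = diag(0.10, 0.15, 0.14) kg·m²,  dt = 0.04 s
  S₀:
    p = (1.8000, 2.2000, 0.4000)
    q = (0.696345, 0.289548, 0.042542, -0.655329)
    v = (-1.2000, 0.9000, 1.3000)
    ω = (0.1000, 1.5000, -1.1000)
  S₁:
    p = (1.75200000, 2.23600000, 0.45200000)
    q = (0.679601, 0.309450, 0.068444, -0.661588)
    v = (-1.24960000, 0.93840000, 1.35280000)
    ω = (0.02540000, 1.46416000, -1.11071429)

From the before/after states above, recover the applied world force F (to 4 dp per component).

velocity change Δv = (-0.04960000, 0.03840000, 0.05280000)
m·(v₁−v₀)/dt = (-3.1000, 2.4000, 3.3000)

F = (-3.1000, 2.4000, 3.3000)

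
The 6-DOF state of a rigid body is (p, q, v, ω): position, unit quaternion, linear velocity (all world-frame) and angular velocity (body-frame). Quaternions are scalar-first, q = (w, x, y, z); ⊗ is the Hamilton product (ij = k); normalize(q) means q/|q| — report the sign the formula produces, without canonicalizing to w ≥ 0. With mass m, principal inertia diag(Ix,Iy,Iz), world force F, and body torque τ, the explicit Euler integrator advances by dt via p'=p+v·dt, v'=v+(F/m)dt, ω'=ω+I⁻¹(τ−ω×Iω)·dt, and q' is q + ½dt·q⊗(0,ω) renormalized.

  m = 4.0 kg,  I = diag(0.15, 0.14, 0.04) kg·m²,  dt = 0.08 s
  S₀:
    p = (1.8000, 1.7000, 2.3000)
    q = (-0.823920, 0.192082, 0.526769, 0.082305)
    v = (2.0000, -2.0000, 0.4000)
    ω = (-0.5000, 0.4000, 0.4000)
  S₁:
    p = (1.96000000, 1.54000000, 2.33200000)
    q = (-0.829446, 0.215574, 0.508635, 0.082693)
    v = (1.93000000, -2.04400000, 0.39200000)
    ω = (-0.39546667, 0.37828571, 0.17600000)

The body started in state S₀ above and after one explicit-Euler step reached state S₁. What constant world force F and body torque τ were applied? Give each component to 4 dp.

F = (-3.5000, -2.2000, -0.4000)
τ = (0.1800, -0.0600, -0.1100)

Δv = v₁−v₀ = (-0.07000000, -0.04400000, -0.00800000)
m·(v₁−v₀)/dt = (-3.5000, -2.2000, -0.4000)
rate change Δω = (0.10453333, -0.02171429, -0.22400000)
precession coupling = (-0.0160, -0.0220, 0.0020)
I·α + gyro = (0.1800, -0.0600, -0.1100)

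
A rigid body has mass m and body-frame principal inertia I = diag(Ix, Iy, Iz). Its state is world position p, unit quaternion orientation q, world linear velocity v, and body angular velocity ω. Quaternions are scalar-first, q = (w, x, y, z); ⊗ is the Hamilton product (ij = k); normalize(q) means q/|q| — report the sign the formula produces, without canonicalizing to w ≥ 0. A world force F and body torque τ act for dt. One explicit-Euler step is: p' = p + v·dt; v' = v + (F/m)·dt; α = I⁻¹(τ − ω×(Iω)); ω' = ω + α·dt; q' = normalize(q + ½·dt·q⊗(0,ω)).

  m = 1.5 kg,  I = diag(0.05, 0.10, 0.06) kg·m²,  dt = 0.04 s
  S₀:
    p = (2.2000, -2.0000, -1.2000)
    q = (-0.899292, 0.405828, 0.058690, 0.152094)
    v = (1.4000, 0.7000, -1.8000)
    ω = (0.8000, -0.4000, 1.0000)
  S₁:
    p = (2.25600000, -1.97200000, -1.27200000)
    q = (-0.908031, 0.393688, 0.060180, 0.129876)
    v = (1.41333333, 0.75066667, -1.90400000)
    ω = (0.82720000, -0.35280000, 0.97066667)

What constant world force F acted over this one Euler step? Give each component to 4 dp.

F = (0.5000, 1.9000, -3.9000)

Δv = v₁−v₀ = (0.01333333, 0.05066667, -0.10400000)
m·(v₁−v₀)/dt = (0.5000, 1.9000, -3.9000)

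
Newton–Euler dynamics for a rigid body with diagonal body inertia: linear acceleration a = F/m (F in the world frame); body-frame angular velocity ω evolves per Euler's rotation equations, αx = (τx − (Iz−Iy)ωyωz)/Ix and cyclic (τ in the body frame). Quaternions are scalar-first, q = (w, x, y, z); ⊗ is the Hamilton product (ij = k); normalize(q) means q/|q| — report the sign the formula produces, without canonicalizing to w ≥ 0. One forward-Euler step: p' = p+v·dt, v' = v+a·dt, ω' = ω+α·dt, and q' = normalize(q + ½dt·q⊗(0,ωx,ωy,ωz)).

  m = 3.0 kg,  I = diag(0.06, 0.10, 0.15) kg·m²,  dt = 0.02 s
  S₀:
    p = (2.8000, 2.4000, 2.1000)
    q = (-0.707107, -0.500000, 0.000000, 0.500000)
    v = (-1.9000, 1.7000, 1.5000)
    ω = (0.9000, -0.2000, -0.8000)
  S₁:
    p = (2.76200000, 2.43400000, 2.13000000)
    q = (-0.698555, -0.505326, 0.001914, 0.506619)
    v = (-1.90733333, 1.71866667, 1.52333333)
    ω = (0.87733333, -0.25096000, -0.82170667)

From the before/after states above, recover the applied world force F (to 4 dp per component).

v₁ − v₀ = (-0.00733333, 0.01866667, 0.02333333)
applied force F = (-1.1000, 2.8000, 3.5000)

F = (-1.1000, 2.8000, 3.5000)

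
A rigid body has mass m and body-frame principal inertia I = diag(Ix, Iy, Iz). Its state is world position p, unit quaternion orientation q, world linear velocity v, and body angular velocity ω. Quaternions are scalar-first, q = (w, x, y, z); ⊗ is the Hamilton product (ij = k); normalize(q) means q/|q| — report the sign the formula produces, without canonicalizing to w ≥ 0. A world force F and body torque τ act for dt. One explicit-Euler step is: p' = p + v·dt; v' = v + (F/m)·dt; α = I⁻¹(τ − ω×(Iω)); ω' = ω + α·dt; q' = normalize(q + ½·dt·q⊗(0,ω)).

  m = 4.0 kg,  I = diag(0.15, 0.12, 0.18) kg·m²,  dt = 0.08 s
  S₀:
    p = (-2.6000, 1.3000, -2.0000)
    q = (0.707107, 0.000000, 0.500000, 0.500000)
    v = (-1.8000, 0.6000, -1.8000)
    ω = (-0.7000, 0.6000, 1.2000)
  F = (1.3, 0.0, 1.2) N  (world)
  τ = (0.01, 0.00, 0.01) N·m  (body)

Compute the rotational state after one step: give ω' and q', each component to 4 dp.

ω' = (-0.7177, 0.5832, 1.1988)
q' = (0.6699, -0.0078, 0.5021, 0.5469)

gyro term ω×Iω = (0.0432, 0.0252, 0.0126)
angular accel α = (-0.2213, -0.2100, -0.0144)
ω + α·dt = (-0.7177, 0.5832, 1.1988)
q⊗(0,ω) = (-0.9000000, -0.1949749, 0.0742642, 1.1985284)
updated quaternion q' = (0.6699, -0.0078, 0.5021, 0.5469)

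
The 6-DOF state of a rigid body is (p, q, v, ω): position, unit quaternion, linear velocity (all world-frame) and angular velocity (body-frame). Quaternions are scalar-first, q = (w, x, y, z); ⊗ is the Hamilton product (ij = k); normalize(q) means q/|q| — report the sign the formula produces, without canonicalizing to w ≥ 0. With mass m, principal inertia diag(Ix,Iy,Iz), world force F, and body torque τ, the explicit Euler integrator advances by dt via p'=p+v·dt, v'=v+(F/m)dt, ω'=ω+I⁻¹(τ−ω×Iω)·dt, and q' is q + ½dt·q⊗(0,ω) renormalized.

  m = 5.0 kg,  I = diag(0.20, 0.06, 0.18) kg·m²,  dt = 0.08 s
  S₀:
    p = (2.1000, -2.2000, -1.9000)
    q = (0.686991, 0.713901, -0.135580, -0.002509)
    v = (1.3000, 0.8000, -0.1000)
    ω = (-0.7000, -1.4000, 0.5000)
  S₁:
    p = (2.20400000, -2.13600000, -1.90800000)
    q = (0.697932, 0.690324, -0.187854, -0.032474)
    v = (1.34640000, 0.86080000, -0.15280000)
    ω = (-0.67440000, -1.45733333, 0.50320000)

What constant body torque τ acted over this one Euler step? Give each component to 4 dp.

τ = (-0.0200, -0.0500, -0.1300)

ω₁ − ω₀ = (0.02560000, -0.05733333, 0.00320000)
applied torque τ = (-0.0200, -0.0500, -0.1300)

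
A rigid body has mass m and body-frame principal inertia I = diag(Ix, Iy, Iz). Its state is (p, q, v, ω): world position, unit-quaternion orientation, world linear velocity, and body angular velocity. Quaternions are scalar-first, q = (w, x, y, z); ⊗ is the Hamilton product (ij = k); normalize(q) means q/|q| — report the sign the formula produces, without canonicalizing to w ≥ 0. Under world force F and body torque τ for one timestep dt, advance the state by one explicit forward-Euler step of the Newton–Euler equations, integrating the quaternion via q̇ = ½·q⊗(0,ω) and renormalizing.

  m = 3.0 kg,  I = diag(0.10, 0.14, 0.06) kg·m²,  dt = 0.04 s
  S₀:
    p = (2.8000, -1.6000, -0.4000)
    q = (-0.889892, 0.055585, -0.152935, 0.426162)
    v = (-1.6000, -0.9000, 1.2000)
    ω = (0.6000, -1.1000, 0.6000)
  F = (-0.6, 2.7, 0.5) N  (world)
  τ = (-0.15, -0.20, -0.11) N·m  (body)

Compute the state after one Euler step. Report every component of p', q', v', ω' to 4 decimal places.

p' = (2.7360, -1.6360, -0.3520)
q' = (-0.8987, 0.0524, -0.1289, 0.4159)
v' = (-1.6080, -0.8640, 1.2067)
ω' = (0.5189, -1.1613, 0.5443)

a = F/m = (-0.2000, 0.9000, 0.1667)
p' = p + v·dt = (2.7360, -1.6360, -0.3520)
new velocity v' = (-1.6080, -0.8640, 1.2067)
ω×(Iω) gyroscopic = (0.0528, 0.0144, -0.0264)
angular accel α = (-2.0280, -1.5314, -1.3933)
ω' = ω + α·dt = (0.5189, -1.1613, 0.5443)
q⊗(0,ω) = (-0.4572767, -0.1569180, 1.2012274, -0.5033177)
q' = normalize(q + ½dt·q⊗(0,ω)) = (-0.8987, 0.0524, -0.1289, 0.4159)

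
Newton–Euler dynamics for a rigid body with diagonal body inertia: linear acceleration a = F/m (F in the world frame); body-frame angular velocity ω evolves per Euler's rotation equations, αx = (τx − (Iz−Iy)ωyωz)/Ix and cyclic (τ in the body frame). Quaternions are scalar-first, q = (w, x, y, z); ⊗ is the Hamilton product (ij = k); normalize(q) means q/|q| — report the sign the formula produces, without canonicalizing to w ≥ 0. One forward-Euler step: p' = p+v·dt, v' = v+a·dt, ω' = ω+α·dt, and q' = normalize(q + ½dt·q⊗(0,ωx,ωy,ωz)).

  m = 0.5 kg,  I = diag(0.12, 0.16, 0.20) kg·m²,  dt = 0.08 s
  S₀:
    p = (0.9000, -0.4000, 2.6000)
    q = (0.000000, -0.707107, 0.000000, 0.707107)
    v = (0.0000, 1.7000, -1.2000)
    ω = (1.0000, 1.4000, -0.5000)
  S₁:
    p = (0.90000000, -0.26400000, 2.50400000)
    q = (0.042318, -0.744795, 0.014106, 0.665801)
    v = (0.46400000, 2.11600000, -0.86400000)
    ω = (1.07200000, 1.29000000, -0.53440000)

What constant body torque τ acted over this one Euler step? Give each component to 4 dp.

ω₁ − ω₀ = (0.07200000, -0.11000000, -0.03440000)
ω₀×(Iω₀) = (-0.0280, 0.0400, 0.0560)
τ = I·(Δω/dt) + ω₀×(Iω₀) = (0.0800, -0.1800, -0.0300)

τ = (0.0800, -0.1800, -0.0300)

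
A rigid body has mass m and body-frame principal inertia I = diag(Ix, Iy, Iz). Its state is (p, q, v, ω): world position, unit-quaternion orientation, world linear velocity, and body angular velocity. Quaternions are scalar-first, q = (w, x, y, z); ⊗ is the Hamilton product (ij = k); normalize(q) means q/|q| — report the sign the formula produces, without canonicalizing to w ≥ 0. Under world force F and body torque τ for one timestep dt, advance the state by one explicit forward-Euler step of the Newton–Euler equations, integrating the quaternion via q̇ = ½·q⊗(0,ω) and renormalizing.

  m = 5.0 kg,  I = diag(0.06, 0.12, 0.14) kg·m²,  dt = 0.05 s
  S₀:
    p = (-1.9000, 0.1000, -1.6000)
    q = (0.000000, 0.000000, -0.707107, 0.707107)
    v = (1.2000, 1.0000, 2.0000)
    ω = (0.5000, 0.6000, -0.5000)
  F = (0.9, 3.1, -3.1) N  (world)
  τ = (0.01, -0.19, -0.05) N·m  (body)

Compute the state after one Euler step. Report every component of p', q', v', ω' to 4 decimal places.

p' = (-1.8400, 0.1500, -1.5000)
q' = (0.0194, -0.0018, -0.6981, 0.7158)
v' = (1.2090, 1.0310, 1.9690)
ω' = (0.5133, 0.5125, -0.5243)

angular accel α = (0.2667, -1.7500, -0.4857)
new body rate ω' = (0.5133, 0.5125, -0.5243)
q⊗(0,ω) = (0.7778177, -0.0707107, 0.3535535, 0.3535535)
updated quaternion q' = (0.0194, -0.0018, -0.6981, 0.7158)
p + v·dt = (-1.8400, 0.1500, -1.5000)
v + (F/m)dt = (1.2090, 1.0310, 1.9690)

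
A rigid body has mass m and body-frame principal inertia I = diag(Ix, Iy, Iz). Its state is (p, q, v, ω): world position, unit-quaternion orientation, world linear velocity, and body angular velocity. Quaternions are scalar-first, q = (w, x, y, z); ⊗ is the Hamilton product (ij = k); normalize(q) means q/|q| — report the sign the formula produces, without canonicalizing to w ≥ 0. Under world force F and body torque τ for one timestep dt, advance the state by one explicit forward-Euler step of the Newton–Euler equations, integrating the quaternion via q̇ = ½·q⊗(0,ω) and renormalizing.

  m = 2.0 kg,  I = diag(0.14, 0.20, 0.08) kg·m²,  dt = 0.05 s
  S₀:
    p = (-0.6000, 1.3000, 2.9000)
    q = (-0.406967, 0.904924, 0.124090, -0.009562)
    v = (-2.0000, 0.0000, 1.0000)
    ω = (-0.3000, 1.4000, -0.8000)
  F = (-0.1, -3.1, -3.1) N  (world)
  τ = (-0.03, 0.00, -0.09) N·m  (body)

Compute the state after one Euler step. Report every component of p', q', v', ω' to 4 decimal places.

p' = (-0.7000, 1.3000, 2.9500)
q' = (-0.4044, 0.9051, 0.1279, 0.0312)
v' = (-2.0025, -0.0775, 0.9225)
ω' = (-0.3587, 1.3964, -0.8405)

new position p' = (-0.7000, 1.3000, 2.9500)
v + (F/m)dt = (-2.0025, -0.0775, 0.9225)
ω×(Iω) gyroscopic = (0.1344, 0.0144, -0.0252)
(τ − ω×Iω)/I = (-1.1743, -0.0720, -0.8100)
new body rate ω' = (-0.3587, 1.3964, -0.8405)
2q̇ = q⊗(0,ω) = (0.0901016, 0.0362049, 0.1570540, 1.6296942)
updated quaternion q' = (-0.4044, 0.9051, 0.1279, 0.0312)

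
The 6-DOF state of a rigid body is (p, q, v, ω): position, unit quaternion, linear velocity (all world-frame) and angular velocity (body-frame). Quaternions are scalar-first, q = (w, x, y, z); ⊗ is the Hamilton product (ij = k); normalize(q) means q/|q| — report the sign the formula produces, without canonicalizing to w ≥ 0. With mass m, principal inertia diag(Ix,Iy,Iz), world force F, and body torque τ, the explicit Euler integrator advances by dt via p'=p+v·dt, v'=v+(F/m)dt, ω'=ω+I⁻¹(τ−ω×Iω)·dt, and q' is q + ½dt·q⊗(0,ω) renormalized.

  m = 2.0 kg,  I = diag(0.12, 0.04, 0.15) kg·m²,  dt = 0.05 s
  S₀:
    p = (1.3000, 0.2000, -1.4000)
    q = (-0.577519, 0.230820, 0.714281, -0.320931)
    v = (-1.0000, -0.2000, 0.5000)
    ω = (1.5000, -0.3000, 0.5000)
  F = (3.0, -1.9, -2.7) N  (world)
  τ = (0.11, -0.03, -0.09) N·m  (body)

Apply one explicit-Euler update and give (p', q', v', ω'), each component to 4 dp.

p' = (1.2500, 0.1900, -1.3750)
q' = (-0.5763, 0.2155, 0.7031, -0.3564)
v' = (-0.9250, -0.2475, 0.4325)
ω' = (1.5527, -0.3094, 0.4580)

(τ − ω×Iω)/I = (1.0542, -0.1875, -0.8400)
new body rate ω' = (1.5527, -0.3094, 0.4580)
2q̇ = q⊗(0,ω) = (0.0285198, -0.6054173, -0.4235508, -1.4294270)
q' = normalize(q + ½dt·q⊗(0,ω)) = (-0.5763, 0.2155, 0.7031, -0.3564)
p + v·dt = (1.2500, 0.1900, -1.3750)
v + (F/m)dt = (-0.9250, -0.2475, 0.4325)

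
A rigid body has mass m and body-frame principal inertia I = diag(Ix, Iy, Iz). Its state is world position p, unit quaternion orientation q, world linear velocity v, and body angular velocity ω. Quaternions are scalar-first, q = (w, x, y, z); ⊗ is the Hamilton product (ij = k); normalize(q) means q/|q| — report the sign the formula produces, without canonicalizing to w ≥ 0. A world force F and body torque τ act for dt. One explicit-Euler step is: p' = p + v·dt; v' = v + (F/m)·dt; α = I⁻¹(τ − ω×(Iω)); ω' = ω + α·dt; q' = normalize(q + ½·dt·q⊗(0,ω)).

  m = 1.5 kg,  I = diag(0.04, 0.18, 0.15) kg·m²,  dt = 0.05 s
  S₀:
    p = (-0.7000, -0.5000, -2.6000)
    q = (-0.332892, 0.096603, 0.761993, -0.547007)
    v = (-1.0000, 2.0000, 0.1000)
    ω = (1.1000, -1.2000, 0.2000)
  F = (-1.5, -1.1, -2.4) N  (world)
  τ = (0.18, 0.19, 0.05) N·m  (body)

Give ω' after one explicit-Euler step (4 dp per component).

angular accel α = (4.3200, 1.1900, 1.5653)
ω' = ω + α·dt = (1.3160, -1.1405, 0.2783)

ω' = (1.3160, -1.1405, 0.2783)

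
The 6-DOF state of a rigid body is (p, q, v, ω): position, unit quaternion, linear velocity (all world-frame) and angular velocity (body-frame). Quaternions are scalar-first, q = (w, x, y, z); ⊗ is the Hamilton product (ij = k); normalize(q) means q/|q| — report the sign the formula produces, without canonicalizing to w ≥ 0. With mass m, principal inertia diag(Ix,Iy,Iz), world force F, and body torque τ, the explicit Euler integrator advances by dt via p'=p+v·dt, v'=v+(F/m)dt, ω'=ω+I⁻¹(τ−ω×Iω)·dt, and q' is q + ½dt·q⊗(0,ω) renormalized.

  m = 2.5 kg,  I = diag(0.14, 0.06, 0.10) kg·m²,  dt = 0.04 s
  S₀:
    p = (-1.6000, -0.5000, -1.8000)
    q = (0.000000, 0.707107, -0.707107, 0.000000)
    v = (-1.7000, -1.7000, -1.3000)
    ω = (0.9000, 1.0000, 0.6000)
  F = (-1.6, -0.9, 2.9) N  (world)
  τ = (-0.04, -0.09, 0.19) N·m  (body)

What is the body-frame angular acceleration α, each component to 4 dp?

α = (-0.4571, -1.8600, 2.6200)

ω×(Iω) gyroscopic = (0.0240, 0.0216, -0.0720)
α = I⁻¹(τ − ω×Iω) = (-0.4571, -1.8600, 2.6200)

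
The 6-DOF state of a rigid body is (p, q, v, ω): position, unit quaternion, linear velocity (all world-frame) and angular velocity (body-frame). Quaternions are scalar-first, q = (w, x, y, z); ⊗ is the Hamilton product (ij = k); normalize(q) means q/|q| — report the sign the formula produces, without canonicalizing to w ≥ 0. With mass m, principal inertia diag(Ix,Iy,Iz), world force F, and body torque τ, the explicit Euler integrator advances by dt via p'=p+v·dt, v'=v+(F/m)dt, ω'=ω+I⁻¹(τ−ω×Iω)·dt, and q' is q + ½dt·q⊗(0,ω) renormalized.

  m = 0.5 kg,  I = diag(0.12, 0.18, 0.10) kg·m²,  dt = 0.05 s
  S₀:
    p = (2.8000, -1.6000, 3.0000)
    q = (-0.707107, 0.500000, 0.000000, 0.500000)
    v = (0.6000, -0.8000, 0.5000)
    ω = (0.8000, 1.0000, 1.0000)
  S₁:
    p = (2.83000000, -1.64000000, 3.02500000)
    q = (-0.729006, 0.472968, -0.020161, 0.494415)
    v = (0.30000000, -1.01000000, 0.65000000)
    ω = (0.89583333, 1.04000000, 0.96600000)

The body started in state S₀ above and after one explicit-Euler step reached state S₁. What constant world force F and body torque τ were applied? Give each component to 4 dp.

ω₁ − ω₀ = (0.09583333, 0.04000000, -0.03400000)
applied torque τ = (0.1500, 0.1600, -0.0200)
velocity change Δv = (-0.30000000, -0.21000000, 0.15000000)
applied force F = (-3.0000, -2.1000, 1.5000)

F = (-3.0000, -2.1000, 1.5000)
τ = (0.1500, 0.1600, -0.0200)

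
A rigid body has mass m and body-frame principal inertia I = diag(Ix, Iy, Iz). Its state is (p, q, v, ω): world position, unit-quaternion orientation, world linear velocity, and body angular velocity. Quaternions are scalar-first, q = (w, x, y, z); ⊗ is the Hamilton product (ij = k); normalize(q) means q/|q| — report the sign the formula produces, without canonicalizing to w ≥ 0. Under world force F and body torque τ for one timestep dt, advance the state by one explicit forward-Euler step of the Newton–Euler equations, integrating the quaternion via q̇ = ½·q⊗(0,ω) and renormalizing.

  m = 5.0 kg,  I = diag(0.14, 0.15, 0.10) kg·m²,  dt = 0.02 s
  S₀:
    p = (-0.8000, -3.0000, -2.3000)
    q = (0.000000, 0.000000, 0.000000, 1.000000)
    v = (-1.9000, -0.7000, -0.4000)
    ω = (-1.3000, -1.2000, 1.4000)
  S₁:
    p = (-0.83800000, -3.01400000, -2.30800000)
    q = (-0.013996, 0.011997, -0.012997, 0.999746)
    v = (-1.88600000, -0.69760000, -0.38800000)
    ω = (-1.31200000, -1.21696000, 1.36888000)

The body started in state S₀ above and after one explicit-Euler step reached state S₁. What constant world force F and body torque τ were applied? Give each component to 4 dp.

F = (3.5000, 0.6000, 3.0000)
τ = (0.0000, -0.2000, -0.1400)

Δv = v₁−v₀ = (0.01400000, 0.00240000, 0.01200000)
F = m·Δv/dt = (3.5000, 0.6000, 3.0000)
rate change Δω = (-0.01200000, -0.01696000, -0.03112000)
gyro term ω₀×Iω₀ = (0.0840, -0.0728, 0.0156)
applied torque τ = (0.0000, -0.2000, -0.1400)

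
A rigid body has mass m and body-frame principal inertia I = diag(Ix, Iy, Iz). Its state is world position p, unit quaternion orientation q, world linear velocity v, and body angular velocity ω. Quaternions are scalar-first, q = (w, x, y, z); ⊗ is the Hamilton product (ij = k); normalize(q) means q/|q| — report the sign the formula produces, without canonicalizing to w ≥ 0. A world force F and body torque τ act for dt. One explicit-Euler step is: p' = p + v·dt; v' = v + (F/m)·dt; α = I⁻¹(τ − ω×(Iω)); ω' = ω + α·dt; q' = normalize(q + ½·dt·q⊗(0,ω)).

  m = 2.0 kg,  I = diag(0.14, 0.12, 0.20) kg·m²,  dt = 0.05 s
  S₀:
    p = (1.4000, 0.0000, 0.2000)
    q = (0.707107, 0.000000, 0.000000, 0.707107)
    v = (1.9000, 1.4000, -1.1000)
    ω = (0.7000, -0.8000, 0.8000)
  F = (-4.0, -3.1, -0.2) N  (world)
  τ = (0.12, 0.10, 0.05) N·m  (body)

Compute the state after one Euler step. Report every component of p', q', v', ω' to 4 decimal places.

gyro term ω×Iω = (-0.0512, -0.0336, 0.0112)
angular accel α = (1.2229, 1.1133, 0.1940)
ω' = ω + α·dt = (0.7611, -0.7443, 0.8097)
2q̇ = q⊗(0,ω) = (-0.5656856, 1.0606605, -0.0707107, 0.5656856)
q + ½dt·q⊗(0,ω), renormalized = (0.6926, 0.0265, -0.0018, 0.7209)
a = (-2.0000, -1.5500, -0.1000)
p' = p + v·dt = (1.4950, 0.0700, 0.1450)
v' = v + a·dt = (1.8000, 1.3225, -1.1050)

p' = (1.4950, 0.0700, 0.1450)
q' = (0.6926, 0.0265, -0.0018, 0.7209)
v' = (1.8000, 1.3225, -1.1050)
ω' = (0.7611, -0.7443, 0.8097)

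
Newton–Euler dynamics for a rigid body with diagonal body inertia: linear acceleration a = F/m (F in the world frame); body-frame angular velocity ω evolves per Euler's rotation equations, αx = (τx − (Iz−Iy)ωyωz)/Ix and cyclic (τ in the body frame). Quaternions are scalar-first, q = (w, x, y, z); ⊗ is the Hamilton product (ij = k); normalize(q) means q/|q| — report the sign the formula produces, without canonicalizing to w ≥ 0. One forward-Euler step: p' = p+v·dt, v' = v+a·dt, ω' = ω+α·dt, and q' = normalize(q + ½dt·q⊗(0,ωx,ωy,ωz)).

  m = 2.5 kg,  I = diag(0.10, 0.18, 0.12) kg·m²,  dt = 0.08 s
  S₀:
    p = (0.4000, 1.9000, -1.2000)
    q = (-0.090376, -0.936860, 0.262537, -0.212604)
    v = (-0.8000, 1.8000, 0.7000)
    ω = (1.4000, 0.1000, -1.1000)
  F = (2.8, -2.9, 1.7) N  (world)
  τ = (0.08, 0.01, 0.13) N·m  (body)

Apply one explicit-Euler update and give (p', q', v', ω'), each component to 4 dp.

ω×(Iω) gyroscopic = (0.0066, 0.0308, 0.0112)
angular accel α = (0.7340, -0.1156, 0.9900)
ω' = ω + α·dt = (1.4587, 0.0908, -1.0208)
Hamilton product q⊗(0,ω) = (1.0514859, -0.3940567, -1.3372292, -0.3618242)
q' = normalize(q + ½dt·q⊗(0,ω)) = (-0.0482, -0.9502, 0.2085, -0.2265)
p' = p + v·dt = (0.3360, 2.0440, -1.1440)
new velocity v' = (-0.7104, 1.7072, 0.7544)

p' = (0.3360, 2.0440, -1.1440)
q' = (-0.0482, -0.9502, 0.2085, -0.2265)
v' = (-0.7104, 1.7072, 0.7544)
ω' = (1.4587, 0.0908, -1.0208)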